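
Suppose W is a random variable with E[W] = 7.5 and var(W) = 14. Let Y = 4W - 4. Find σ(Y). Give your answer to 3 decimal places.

var(4W - 4) = (4)²·14 = 224
σ(Y) = √224 ≈ 14.967

14.967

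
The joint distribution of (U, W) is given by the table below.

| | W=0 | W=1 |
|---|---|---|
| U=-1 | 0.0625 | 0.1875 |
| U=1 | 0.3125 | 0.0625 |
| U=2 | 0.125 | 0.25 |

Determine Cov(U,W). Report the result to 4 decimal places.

E[U] = 0.875,  E[W] = 0.5
E[UW] = 0.375
Cov(U,W) = E[UW] − E[U]E[W] = 0.375 − (0.875)(0.5) = -0.0625

-0.0625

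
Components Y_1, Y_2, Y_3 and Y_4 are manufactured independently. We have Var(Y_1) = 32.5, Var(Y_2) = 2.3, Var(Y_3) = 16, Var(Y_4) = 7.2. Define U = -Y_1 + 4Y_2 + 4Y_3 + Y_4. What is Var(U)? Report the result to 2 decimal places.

By independence, Var(U) = (-1)²Var(Y_1) + (4)²Var(Y_2) + (4)²Var(Y_3) + (1)²Var(Y_4)
= (-1)²·32.5 + (4)²·2.3 + (4)²·16 + (1)²·7.2 = 332.5

332.50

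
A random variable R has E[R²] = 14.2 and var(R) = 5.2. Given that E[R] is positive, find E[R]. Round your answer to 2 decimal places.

(E[R])² = E[R²] − var(R) = 14.2 − 5.2 = 9
E[R] = √9 = 3

3.00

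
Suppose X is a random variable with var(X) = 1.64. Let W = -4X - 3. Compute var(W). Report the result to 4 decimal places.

var(-4X - 3) = (-4)²·var(X) = 16·1.64 = 26.24

26.2400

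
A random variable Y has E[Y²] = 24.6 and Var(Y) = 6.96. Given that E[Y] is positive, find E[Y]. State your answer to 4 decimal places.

(E[Y])² = E[Y²] − Var(Y) = 24.6 − 6.96 = 17.64
E[Y] = √17.64 = 4.2

4.2000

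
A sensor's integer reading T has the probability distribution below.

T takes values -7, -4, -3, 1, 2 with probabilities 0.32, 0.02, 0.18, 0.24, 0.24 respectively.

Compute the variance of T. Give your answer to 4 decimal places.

E[T] = (-7)(0.32) + (-4)(0.02) + (-3)(0.18) + (1)(0.24) + (2)(0.24) = -2.14
E[T²] = (-7)²(0.32) + (-4)²(0.02) + (-3)²(0.18) + (1)²(0.24) + (2)²(0.24) = 18.82
Var(T) = E[T²] − (E[T])² = 18.82 − (-2.14)² = 14.2404

14.2404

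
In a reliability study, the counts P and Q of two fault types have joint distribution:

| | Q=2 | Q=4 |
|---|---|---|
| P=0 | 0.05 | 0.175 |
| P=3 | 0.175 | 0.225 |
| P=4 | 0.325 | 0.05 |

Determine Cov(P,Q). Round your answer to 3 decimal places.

-0.680

E[P] = 2.7,  E[Q] = 2.9
E[PQ] = 7.15
Cov(P,Q) = E[PQ] − E[P]E[Q] = 7.15 − (2.7)(2.9) = -0.68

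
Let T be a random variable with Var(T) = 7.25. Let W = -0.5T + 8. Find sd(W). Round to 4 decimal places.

Var(-0.5T + 8) = (-0.5)²·7.25 = 1.8125
sd(W) = √1.8125 ≈ 1.3463

1.3463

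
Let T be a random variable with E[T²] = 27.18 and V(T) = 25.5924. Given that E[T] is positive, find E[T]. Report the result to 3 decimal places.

1.260

(E[T])² = E[T²] − V(T) = 27.18 − 25.5924 = 1.5876
E[T] = √1.5876 = 1.26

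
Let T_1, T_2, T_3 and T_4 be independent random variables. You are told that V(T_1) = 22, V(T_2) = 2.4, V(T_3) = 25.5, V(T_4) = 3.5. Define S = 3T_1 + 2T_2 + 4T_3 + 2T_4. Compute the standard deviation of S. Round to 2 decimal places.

By independence, V(S) = (3)²V(T_1) + (2)²V(T_2) + (4)²V(T_3) + (2)²V(T_4)
= (3)²·22 + (2)²·2.4 + (4)²·25.5 + (2)²·3.5 = 629.6
SD(S) = √629.6 ≈ 25.09

25.09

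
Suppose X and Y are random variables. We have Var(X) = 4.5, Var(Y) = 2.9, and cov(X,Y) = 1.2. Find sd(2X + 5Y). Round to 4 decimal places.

10.7005

Var(2X + 5Y) = (2)²·Var(X) + (5)²·Var(Y) + 2·(2)·(5)·cov(X,Y)
= 4·4.5 + 25·2.9 + 20·1.2 = 114.5
sd(2X + 5Y) = √114.5 ≈ 10.7005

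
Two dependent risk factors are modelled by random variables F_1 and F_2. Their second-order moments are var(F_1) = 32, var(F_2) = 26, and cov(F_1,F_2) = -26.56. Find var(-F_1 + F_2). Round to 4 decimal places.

var(-F_1 + F_2) = (-1)²·var(F_1) + (1)²·var(F_2) + 2·(-1)·(1)·cov(F_1,F_2)
= 1·32 + 1·26 + -2·-26.56 = 111.12

111.1200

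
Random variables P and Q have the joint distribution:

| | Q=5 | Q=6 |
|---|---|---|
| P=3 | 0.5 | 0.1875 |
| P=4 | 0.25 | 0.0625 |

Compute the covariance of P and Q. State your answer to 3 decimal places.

-0.016

E[P] = 3.3125,  E[Q] = 5.25
E[PQ] = 17.375
Cov(P,Q) = E[PQ] − E[P]E[Q] = 17.375 − (3.3125)(5.25) = -0.015625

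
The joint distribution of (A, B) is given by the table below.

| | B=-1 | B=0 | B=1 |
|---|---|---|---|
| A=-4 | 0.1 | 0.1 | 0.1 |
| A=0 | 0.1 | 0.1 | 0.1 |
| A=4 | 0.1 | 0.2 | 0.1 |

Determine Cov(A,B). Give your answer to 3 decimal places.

E[A] = 0.4,  E[B] = 0
E[AB] = 0
Cov(A,B) = E[AB] − E[A]E[B] = 0 − (0.4)(0) = 0

0.000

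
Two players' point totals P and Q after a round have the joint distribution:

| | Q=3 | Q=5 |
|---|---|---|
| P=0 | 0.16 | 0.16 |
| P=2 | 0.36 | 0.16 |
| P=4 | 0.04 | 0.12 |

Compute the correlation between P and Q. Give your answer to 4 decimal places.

E[P] = 1.68,  E[Q] = 3.88
E[PQ] = 6.64
Cov(P,Q) = E[PQ] − E[P]E[Q] = 6.64 − (1.68)(3.88) = 0.1216
Var(P) = 1.8176,  Var(Q) = 0.9856
ρ = 0.1216 / √(1.8176·0.9856) ≈ 0.0909

0.0909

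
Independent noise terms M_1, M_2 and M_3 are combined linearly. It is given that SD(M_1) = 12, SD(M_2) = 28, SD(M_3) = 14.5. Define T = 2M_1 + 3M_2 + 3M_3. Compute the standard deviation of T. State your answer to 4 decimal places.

97.5923

V(M_1) = 144, V(M_2) = 784, V(M_3) = 210.25
By independence, V(T) = (2)²V(M_1) + (3)²V(M_2) + (3)²V(M_3)
= (2)²·144 + (3)²·784 + (3)²·210.25 = 9524.25
SD(T) = √9524.25 ≈ 97.5923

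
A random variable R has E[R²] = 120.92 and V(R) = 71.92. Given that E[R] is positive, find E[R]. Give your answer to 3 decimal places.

7.000

(E[R])² = E[R²] − V(R) = 120.92 − 71.92 = 49
E[R] = √49 = 7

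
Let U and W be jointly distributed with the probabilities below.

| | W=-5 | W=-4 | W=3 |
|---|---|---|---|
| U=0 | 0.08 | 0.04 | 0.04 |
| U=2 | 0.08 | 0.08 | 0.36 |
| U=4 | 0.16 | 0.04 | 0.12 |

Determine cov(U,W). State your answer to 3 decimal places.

E[U] = 2.32,  E[W] = -0.68
E[UW] = -1.68
cov(U,W) = E[UW] − E[U]E[W] = -1.68 − (2.32)(-0.68) = -0.1024

-0.102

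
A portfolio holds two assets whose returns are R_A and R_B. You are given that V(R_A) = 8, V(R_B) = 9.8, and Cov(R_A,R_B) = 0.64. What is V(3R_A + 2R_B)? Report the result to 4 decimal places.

V(3R_A + 2R_B) = (3)²·V(R_A) + (2)²·V(R_B) + 2·(3)·(2)·Cov(R_A,R_B)
= 9·8 + 4·9.8 + 12·0.64 = 118.88

118.8800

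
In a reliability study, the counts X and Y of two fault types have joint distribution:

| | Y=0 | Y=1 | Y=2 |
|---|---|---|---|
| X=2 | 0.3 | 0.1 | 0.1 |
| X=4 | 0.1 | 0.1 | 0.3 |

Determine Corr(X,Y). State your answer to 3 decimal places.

0.447

E[X] = 3,  E[Y] = 1
E[XY] = 3.4
Cov(X,Y) = E[XY] − E[X]E[Y] = 3.4 − (3)(1) = 0.4
var(X) = 1,  var(Y) = 0.8
ρ = 0.4 / √(1·0.8) ≈ 0.447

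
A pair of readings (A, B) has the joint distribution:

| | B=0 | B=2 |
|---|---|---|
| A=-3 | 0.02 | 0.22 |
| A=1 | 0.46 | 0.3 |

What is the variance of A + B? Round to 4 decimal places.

E[A] = 0.04,  E[B] = 1.04,  E[AB] = -0.72
V(A) = 2.92 − (0.04)² = 2.9184;  V(B) = 2.08 − (1.04)² = 0.9984
cov(A,B) = -0.72 − (0.04)(1.04) = -0.7616
V(A + B) = (1)²·2.9184 + (1)²·0.9984 + 2·(1)·(1)·-0.7616 = 2.3936

2.3936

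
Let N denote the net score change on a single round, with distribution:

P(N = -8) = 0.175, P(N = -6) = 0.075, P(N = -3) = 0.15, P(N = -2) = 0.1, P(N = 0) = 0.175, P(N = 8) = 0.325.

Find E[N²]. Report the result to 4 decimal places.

E[N²] = (-8)²(0.175) + (-6)²(0.075) + (-3)²(0.15) + (-2)²(0.1) + (0)²(0.175) + (8)²(0.325) = 36.45

36.4500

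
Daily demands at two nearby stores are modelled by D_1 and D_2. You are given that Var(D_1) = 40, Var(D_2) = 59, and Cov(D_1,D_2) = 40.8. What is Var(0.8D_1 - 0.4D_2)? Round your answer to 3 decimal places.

Var(0.8D_1 - 0.4D_2) = (0.8)²·Var(D_1) + (-0.4)²·Var(D_2) + 2·(0.8)·(-0.4)·Cov(D_1,D_2)
= 0.64·40 + 0.16·59 + -0.64·40.8 = 8.928

8.928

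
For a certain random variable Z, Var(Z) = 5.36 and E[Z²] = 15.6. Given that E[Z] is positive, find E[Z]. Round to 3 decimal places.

3.200

(E[Z])² = E[Z²] − Var(Z) = 15.6 − 5.36 = 10.24
E[Z] = √10.24 = 3.2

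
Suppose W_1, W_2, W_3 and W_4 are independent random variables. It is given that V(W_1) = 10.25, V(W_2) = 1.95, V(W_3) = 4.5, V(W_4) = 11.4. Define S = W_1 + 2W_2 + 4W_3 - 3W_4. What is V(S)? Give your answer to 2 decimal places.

192.65

By independence, V(S) = (1)²V(W_1) + (2)²V(W_2) + (4)²V(W_3) + (-3)²V(W_4)
= (1)²·10.25 + (2)²·1.95 + (4)²·4.5 + (-3)²·11.4 = 192.65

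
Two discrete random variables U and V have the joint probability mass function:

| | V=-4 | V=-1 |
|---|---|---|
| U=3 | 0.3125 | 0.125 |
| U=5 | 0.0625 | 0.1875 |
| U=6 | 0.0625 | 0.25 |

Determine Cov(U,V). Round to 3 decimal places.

0.949

E[U] = 4.4375,  E[V] = -2.3125
E[UV] = -9.3125
Cov(U,V) = E[UV] − E[U]E[V] = -9.3125 − (4.4375)(-2.3125) = 0.94921875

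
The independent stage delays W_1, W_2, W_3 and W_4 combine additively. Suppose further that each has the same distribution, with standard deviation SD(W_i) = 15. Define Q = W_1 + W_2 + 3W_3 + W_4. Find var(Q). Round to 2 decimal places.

var(W_i) = (15)² = 225
By independence, var(Q) = (1)²var(W_1) + (1)²var(W_2) + (3)²var(W_3) + (1)²var(W_4)
= (1)²·225 + (1)²·225 + (3)²·225 + (1)²·225 = 2700

2700.00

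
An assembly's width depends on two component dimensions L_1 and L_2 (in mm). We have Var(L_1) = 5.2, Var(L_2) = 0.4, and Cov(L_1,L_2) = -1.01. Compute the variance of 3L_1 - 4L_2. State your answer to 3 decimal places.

Var(3L_1 - 4L_2) = (3)²·Var(L_1) + (-4)²·Var(L_2) + 2·(3)·(-4)·Cov(L_1,L_2)
= 9·5.2 + 16·0.4 + -24·-1.01 = 77.44

77.440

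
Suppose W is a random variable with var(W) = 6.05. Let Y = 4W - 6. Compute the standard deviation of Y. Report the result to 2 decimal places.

var(4W - 6) = (4)²·6.05 = 96.8
SD(Y) = √96.8 ≈ 9.84

9.84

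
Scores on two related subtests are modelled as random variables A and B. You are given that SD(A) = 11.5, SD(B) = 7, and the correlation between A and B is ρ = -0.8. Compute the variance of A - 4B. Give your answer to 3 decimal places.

1431.450

var(A) = (11.5)² = 132.25;  var(B) = (7)² = 49
cov(A,B) = ρ·SD(A)·SD(B) = -0.8·11.5·7 = -64.4
var(A - 4B) = (1)²·var(A) + (-4)²·var(B) + 2·(1)·(-4)·cov(A,B)
= 1·132.25 + 16·49 + -8·-64.4 = 1431.45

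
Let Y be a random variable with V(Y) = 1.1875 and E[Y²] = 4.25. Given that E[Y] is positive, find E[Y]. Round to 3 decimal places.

(E[Y])² = E[Y²] − V(Y) = 4.25 − 1.1875 = 3.0625
E[Y] = √3.0625 = 1.75

1.750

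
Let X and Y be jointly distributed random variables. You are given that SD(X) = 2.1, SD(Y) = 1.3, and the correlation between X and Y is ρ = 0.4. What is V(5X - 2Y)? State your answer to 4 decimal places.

V(X) = (2.1)² = 4.41;  V(Y) = (1.3)² = 1.69
Cov(X,Y) = ρ·SD(X)·SD(Y) = 0.4·2.1·1.3 = 1.092
V(5X - 2Y) = (5)²·V(X) + (-2)²·V(Y) + 2·(5)·(-2)·Cov(X,Y)
= 25·4.41 + 4·1.69 + -20·1.092 = 95.17

95.1700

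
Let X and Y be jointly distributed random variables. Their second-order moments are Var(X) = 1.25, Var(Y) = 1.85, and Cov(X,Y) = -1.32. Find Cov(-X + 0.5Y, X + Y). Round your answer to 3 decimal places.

0.335

Cov(-X + 0.5Y, X + Y) = (-1)(1)Var(X) + (0.5)(1)Var(Y) + [(-1)(1) + (0.5)(1)]Cov(X,Y)
= -1·1.25 + 0.5·1.85 + -0.5·-1.32 = 0.335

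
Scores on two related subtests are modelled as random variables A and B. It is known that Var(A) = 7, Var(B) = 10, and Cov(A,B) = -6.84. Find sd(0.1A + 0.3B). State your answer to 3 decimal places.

Var(0.1A + 0.3B) = (0.1)²·Var(A) + (0.3)²·Var(B) + 2·(0.1)·(0.3)·Cov(A,B)
= 0.01·7 + 0.09·10 + 0.06·-6.84 = 0.5596
sd(0.1A + 0.3B) = √0.5596 ≈ 0.748

0.748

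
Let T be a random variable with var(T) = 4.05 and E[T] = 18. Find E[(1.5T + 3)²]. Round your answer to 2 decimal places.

909.11

E[1.5T + 3] = 1.5·18 + 3 = 30
var(1.5T + 3) = (1.5)²·4.05 = 9.1125
E[(1.5T + 3)²] = var((1.5T + 3)) + (E[(1.5T + 3)])² = 9.1125 + (30)² = 909.1125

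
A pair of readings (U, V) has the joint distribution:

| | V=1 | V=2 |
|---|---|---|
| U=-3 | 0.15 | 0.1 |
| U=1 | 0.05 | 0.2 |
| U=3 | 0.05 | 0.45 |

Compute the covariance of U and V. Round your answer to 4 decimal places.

E[U] = 1,  E[V] = 1.75
E[UV] = 2.25
Cov(U,V) = E[UV] − E[U]E[V] = 2.25 − (1)(1.75) = 0.5

0.5000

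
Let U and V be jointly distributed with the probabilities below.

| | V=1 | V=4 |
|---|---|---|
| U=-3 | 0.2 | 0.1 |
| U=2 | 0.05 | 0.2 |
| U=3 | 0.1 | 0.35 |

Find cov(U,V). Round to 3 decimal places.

E[U] = 0.95,  E[V] = 2.95
E[UV] = 4.4
cov(U,V) = E[UV] − E[U]E[V] = 4.4 − (0.95)(2.95) = 1.5975

1.598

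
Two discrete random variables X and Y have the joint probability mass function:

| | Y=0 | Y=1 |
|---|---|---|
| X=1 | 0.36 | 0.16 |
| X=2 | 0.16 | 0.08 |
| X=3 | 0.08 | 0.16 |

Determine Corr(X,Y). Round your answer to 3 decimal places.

0.277

E[X] = 1.72,  E[Y] = 0.4
E[XY] = 0.8
Cov(X,Y) = E[XY] − E[X]E[Y] = 0.8 − (1.72)(0.4) = 0.112
Var(X) = 0.6816,  Var(Y) = 0.24
ρ = 0.112 / √(0.6816·0.24) ≈ 0.277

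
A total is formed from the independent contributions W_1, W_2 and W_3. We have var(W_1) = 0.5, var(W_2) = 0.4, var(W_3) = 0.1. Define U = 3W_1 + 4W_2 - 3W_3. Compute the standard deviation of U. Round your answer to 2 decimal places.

3.44

By independence, var(U) = (3)²var(W_1) + (4)²var(W_2) + (-3)²var(W_3)
= (3)²·0.5 + (4)²·0.4 + (-3)²·0.1 = 11.8
σ(U) = √11.8 ≈ 3.44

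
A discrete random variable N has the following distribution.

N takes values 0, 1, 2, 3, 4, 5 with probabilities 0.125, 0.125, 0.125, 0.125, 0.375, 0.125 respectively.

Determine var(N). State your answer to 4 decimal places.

E[N] = (0)(0.125) + (1)(0.125) + (2)(0.125) + (3)(0.125) + (4)(0.375) + (5)(0.125) = 2.875
E[N²] = (0)²(0.125) + (1)²(0.125) + (2)²(0.125) + (3)²(0.125) + (4)²(0.375) + (5)²(0.125) = 10.875
var(N) = E[N²] − (E[N])² = 10.875 − (2.875)² = 2.609375

2.6094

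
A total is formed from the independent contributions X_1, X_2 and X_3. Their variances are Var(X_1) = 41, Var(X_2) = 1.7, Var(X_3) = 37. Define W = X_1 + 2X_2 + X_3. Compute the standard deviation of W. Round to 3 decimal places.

By independence, Var(W) = (1)²Var(X_1) + (2)²Var(X_2) + (1)²Var(X_3)
= (1)²·41 + (2)²·1.7 + (1)²·37 = 84.8
sd(W) = √84.8 ≈ 9.209

9.209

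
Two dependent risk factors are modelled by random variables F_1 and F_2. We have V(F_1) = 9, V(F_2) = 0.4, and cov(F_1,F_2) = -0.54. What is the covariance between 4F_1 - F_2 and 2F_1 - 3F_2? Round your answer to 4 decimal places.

80.7600

cov(4F_1 - F_2, 2F_1 - 3F_2) = (4)(2)V(F_1) + (-1)(-3)V(F_2) + [(4)(-3) + (-1)(2)]cov(F_1,F_2)
= 8·9 + 3·0.4 + -14·-0.54 = 80.76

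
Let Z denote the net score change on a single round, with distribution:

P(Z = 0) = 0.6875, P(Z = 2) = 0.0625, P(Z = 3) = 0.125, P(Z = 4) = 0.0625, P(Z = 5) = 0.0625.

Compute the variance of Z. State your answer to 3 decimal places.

2.809

E[Z] = (0)(0.6875) + (2)(0.0625) + (3)(0.125) + (4)(0.0625) + (5)(0.0625) = 1.0625
E[Z²] = (0)²(0.6875) + (2)²(0.0625) + (3)²(0.125) + (4)²(0.0625) + (5)²(0.0625) = 3.9375
Var(Z) = E[Z²] − (E[Z])² = 3.9375 − (1.0625)² = 2.80859375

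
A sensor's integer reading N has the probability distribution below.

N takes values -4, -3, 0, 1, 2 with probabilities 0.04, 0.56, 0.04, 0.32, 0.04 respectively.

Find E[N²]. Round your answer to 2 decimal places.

E[N²] = (-4)²(0.04) + (-3)²(0.56) + (0)²(0.04) + (1)²(0.32) + (2)²(0.04) = 6.16

6.16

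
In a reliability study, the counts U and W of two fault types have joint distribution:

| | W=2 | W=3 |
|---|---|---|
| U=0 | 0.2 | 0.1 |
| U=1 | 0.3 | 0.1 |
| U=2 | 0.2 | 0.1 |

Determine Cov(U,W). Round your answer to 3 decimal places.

E[U] = 1,  E[W] = 2.3
E[UW] = 2.3
Cov(U,W) = E[UW] − E[U]E[W] = 2.3 − (1)(2.3) = 0

0.000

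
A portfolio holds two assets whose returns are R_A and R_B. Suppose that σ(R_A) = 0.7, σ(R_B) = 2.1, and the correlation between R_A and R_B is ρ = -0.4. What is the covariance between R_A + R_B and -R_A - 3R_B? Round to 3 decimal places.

V(R_A) = (0.7)² = 0.49;  V(R_B) = (2.1)² = 4.41
Cov(R_A,R_B) = ρ·σ(R_A)·σ(R_B) = -0.4·0.7·2.1 = -0.588
Cov(R_A + R_B, -R_A - 3R_B) = (1)(-1)V(R_A) + (1)(-3)V(R_B) + [(1)(-3) + (1)(-1)]Cov(R_A,R_B)
= -1·0.49 + -3·4.41 + -4·-0.588 = -11.368

-11.368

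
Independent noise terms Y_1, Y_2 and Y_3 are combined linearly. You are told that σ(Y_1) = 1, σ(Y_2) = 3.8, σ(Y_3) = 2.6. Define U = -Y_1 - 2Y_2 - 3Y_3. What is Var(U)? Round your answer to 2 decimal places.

Var(Y_1) = 1, Var(Y_2) = 14.44, Var(Y_3) = 6.76
By independence, Var(U) = (-1)²Var(Y_1) + (-2)²Var(Y_2) + (-3)²Var(Y_3)
= (-1)²·1 + (-2)²·14.44 + (-3)²·6.76 = 119.6

119.60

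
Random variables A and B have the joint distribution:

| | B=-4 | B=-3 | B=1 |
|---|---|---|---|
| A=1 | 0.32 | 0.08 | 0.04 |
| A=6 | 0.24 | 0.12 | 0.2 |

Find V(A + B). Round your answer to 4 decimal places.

13.7600

E[A] = 3.8,  E[B] = -2.6,  E[AB] = -8.2
V(A) = 20.6 − (3.8)² = 6.16;  V(B) = 11 − (-2.6)² = 4.24
cov(A,B) = -8.2 − (3.8)(-2.6) = 1.68
V(A + B) = (1)²·6.16 + (1)²·4.24 + 2·(1)·(1)·1.68 = 13.76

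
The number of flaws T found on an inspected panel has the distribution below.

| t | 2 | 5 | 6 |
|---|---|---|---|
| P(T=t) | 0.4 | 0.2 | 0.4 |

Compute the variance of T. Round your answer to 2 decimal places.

3.36

E[T] = (2)(0.4) + (5)(0.2) + (6)(0.4) = 4.2
E[T²] = (2)²(0.4) + (5)²(0.2) + (6)²(0.4) = 21
V(T) = E[T²] − (E[T])² = 21 − (4.2)² = 3.36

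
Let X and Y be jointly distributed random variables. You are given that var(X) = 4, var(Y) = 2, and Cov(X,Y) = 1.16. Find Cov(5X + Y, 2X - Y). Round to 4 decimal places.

34.5200

Cov(5X + Y, 2X - Y) = (5)(2)var(X) + (1)(-1)var(Y) + [(5)(-1) + (1)(2)]Cov(X,Y)
= 10·4 + -1·2 + -3·1.16 = 34.52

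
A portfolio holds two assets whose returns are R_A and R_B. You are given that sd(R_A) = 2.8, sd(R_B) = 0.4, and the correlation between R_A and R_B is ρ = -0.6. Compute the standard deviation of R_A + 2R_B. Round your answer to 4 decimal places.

var(R_A) = (2.8)² = 7.84;  var(R_B) = (0.4)² = 0.16
cov(R_A,R_B) = ρ·sd(R_A)·sd(R_B) = -0.6·2.8·0.4 = -0.672
var(R_A + 2R_B) = (1)²·var(R_A) + (2)²·var(R_B) + 2·(1)·(2)·cov(R_A,R_B)
= 1·7.84 + 4·0.16 + 4·-0.672 = 5.792
sd(R_A + 2R_B) = √5.792 ≈ 2.4067

2.4067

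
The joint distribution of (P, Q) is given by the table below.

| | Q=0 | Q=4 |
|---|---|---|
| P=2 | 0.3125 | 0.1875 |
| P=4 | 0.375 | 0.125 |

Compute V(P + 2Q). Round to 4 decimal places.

E[P] = 3,  E[Q] = 1.25,  E[PQ] = 3.5
V(P) = 10 − (3)² = 1;  V(Q) = 5 − (1.25)² = 3.4375
Cov(P,Q) = 3.5 − (3)(1.25) = -0.25
V(P + 2Q) = (1)²·1 + (2)²·3.4375 + 2·(1)·(2)·-0.25 = 13.75

13.7500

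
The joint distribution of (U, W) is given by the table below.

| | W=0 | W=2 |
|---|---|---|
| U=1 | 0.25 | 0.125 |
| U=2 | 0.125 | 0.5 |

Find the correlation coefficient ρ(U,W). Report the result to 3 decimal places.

E[U] = 1.625,  E[W] = 1.25
E[UW] = 2.25
Cov(U,W) = E[UW] − E[U]E[W] = 2.25 − (1.625)(1.25) = 0.21875
var(U) = 0.234375,  var(W) = 0.9375
ρ = 0.21875 / √(0.234375·0.9375) ≈ 0.467

0.467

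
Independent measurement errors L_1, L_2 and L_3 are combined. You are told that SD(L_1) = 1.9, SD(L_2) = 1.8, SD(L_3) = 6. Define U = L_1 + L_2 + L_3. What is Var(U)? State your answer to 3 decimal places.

Var(L_1) = 3.61, Var(L_2) = 3.24, Var(L_3) = 36
By independence, Var(U) = (1)²Var(L_1) + (1)²Var(L_2) + (1)²Var(L_3)
= (1)²·3.61 + (1)²·3.24 + (1)²·36 = 42.85

42.850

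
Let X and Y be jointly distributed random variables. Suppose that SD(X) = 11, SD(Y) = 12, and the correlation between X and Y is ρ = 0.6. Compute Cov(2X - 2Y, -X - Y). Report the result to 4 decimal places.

Var(X) = (11)² = 121;  Var(Y) = (12)² = 144
Cov(X,Y) = ρ·SD(X)·SD(Y) = 0.6·11·12 = 79.2
Cov(2X - 2Y, -X - Y) = (2)(-1)Var(X) + (-2)(-1)Var(Y) + [(2)(-1) + (-2)(-1)]Cov(X,Y)
= -2·121 + 2·144 + 0·79.2 = 46

46.0000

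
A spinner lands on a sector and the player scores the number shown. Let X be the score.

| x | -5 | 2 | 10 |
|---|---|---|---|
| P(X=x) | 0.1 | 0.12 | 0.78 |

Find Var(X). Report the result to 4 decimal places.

24.1284

E[X] = (-5)(0.1) + (2)(0.12) + (10)(0.78) = 7.54
E[X²] = (-5)²(0.1) + (2)²(0.12) + (10)²(0.78) = 80.98
Var(X) = E[X²] − (E[X])² = 80.98 − (7.54)² = 24.1284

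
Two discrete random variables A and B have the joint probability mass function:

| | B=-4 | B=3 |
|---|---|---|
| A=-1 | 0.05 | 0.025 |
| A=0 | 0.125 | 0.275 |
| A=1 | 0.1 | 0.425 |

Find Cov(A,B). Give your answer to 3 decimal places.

0.516

E[A] = 0.45,  E[B] = 1.075
E[AB] = 1
Cov(A,B) = E[AB] − E[A]E[B] = 1 − (0.45)(1.075) = 0.51625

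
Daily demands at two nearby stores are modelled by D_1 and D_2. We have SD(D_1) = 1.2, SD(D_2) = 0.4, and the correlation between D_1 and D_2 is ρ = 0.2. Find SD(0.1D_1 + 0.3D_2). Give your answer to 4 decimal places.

0.1859

Var(D_1) = (1.2)² = 1.44;  Var(D_2) = (0.4)² = 0.16
Cov(D_1,D_2) = ρ·SD(D_1)·SD(D_2) = 0.2·1.2·0.4 = 0.096
Var(0.1D_1 + 0.3D_2) = (0.1)²·Var(D_1) + (0.3)²·Var(D_2) + 2·(0.1)·(0.3)·Cov(D_1,D_2)
= 0.01·1.44 + 0.09·0.16 + 0.06·0.096 = 0.03456
SD(0.1D_1 + 0.3D_2) = √0.03456 ≈ 0.1859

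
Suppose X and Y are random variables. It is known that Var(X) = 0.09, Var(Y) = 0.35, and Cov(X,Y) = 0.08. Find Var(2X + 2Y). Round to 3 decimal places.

2.400

Var(2X + 2Y) = (2)²·Var(X) + (2)²·Var(Y) + 2·(2)·(2)·Cov(X,Y)
= 4·0.09 + 4·0.35 + 8·0.08 = 2.4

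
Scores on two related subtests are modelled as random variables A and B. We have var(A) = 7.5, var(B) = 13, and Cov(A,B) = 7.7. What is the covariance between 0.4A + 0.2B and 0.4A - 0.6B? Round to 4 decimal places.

-1.5920

Cov(0.4A + 0.2B, 0.4A - 0.6B) = (0.4)(0.4)var(A) + (0.2)(-0.6)var(B) + [(0.4)(-0.6) + (0.2)(0.4)]Cov(A,B)
= 0.16·7.5 + -0.12·13 + -0.16·7.7 = -1.592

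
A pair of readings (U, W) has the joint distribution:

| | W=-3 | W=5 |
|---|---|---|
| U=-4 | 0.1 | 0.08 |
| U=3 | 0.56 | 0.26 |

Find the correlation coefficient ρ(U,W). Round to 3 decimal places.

-0.103

E[U] = 1.74,  E[W] = -0.28
E[UW] = -1.54
Cov(U,W) = E[UW] − E[U]E[W] = -1.54 − (1.74)(-0.28) = -1.0528
V(U) = 7.2324,  V(W) = 14.3616
ρ = -1.0528 / √(7.2324·14.3616) ≈ -0.103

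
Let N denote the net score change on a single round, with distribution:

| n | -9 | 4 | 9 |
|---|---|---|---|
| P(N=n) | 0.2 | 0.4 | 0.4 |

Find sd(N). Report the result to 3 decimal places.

6.591

E[N] = (-9)(0.2) + (4)(0.4) + (9)(0.4) = 3.4
E[N²] = (-9)²(0.2) + (4)²(0.4) + (9)²(0.4) = 55
Var(N) = E[N²] − (E[N])² = 55 − (3.4)² = 43.44
sd(N) = √43.44 ≈ 6.591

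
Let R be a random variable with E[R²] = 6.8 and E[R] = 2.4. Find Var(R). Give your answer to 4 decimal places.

Var(R) = 6.8 − (2.4)² = 1.04

1.0400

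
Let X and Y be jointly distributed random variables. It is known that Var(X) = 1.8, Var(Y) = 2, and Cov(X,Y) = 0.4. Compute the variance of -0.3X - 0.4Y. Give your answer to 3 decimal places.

Var(-0.3X - 0.4Y) = (-0.3)²·Var(X) + (-0.4)²·Var(Y) + 2·(-0.3)·(-0.4)·Cov(X,Y)
= 0.09·1.8 + 0.16·2 + 0.24·0.4 = 0.578

0.578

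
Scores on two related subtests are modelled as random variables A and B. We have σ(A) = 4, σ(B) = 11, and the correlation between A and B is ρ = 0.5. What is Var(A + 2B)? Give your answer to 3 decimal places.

588.000

Var(A) = (4)² = 16;  Var(B) = (11)² = 121
Cov(A,B) = ρ·σ(A)·σ(B) = 0.5·4·11 = 22
Var(A + 2B) = (1)²·Var(A) + (2)²·Var(B) + 2·(1)·(2)·Cov(A,B)
= 1·16 + 4·121 + 4·22 = 588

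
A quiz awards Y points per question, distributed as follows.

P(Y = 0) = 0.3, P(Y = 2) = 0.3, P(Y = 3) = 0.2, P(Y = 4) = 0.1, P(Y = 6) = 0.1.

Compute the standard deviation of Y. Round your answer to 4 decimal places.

E[Y] = (0)(0.3) + (2)(0.3) + (3)(0.2) + (4)(0.1) + (6)(0.1) = 2.2
E[Y²] = (0)²(0.3) + (2)²(0.3) + (3)²(0.2) + (4)²(0.1) + (6)²(0.1) = 8.2
V(Y) = E[Y²] − (E[Y])² = 8.2 − (2.2)² = 3.36
SD(Y) = √3.36 ≈ 1.8330

1.8330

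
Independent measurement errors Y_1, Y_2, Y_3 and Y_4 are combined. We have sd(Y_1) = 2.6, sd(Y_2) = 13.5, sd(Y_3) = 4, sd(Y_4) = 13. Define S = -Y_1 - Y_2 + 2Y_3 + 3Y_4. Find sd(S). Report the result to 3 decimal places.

V(Y_1) = 6.76, V(Y_2) = 182.25, V(Y_3) = 16, V(Y_4) = 169
By independence, V(S) = (-1)²V(Y_1) + (-1)²V(Y_2) + (2)²V(Y_3) + (3)²V(Y_4)
= (-1)²·6.76 + (-1)²·182.25 + (2)²·16 + (3)²·169 = 1774.01
sd(S) = √1774.01 ≈ 42.119

42.119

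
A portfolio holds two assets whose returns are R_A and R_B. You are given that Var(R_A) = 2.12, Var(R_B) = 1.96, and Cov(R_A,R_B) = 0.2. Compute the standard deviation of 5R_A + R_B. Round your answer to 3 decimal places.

Var(5R_A + R_B) = (5)²·Var(R_A) + (1)²·Var(R_B) + 2·(5)·(1)·Cov(R_A,R_B)
= 25·2.12 + 1·1.96 + 10·0.2 = 56.96
SD(5R_A + R_B) = √56.96 ≈ 7.547

7.547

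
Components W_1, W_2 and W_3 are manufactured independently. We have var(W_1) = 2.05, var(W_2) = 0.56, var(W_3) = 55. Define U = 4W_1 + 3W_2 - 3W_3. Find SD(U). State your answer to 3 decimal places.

By independence, var(U) = (4)²var(W_1) + (3)²var(W_2) + (-3)²var(W_3)
= (4)²·2.05 + (3)²·0.56 + (-3)²·55 = 532.84
SD(U) = √532.84 ≈ 23.083

23.083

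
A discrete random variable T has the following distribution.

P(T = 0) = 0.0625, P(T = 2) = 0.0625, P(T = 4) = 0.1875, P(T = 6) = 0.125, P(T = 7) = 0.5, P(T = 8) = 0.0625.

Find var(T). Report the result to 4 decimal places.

E[T] = (0)(0.0625) + (2)(0.0625) + (4)(0.1875) + (6)(0.125) + (7)(0.5) + (8)(0.0625) = 5.625
E[T²] = (0)²(0.0625) + (2)²(0.0625) + (4)²(0.1875) + (6)²(0.125) + (7)²(0.5) + (8)²(0.0625) = 36.25
var(T) = E[T²] − (E[T])² = 36.25 − (5.625)² = 4.609375

4.6094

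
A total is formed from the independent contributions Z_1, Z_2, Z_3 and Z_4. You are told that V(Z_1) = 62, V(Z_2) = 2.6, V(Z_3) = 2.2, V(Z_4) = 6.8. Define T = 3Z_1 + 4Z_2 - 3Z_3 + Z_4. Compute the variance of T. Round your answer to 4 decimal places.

By independence, V(T) = (3)²V(Z_1) + (4)²V(Z_2) + (-3)²V(Z_3) + (1)²V(Z_4)
= (3)²·62 + (4)²·2.6 + (-3)²·2.2 + (1)²·6.8 = 626.2

626.2000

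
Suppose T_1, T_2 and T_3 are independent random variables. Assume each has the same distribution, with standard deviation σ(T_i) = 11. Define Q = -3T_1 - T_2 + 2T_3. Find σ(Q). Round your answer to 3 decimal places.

Var(T_i) = (11)² = 121
By independence, Var(Q) = (-3)²Var(T_1) + (-1)²Var(T_2) + (2)²Var(T_3)
= (-3)²·121 + (-1)²·121 + (2)²·121 = 1694
σ(Q) = √1694 ≈ 41.158

41.158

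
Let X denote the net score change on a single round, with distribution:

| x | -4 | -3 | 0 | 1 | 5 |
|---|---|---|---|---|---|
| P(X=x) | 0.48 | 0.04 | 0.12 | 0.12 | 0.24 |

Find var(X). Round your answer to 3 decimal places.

E[X] = (-4)(0.48) + (-3)(0.04) + (0)(0.12) + (1)(0.12) + (5)(0.24) = -0.72
E[X²] = (-4)²(0.48) + (-3)²(0.04) + (0)²(0.12) + (1)²(0.12) + (5)²(0.24) = 14.16
var(X) = E[X²] − (E[X])² = 14.16 − (-0.72)² = 13.6416

13.642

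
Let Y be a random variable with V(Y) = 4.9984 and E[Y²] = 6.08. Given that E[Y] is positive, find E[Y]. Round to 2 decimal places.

(E[Y])² = E[Y²] − V(Y) = 6.08 − 4.9984 = 1.0816
E[Y] = √1.0816 = 1.04

1.04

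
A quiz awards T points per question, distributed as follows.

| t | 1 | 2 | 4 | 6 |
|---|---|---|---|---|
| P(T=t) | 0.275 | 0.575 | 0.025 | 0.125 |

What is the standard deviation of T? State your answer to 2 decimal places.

1.52

E[T] = (1)(0.275) + (2)(0.575) + (4)(0.025) + (6)(0.125) = 2.275
E[T²] = (1)²(0.275) + (2)²(0.575) + (4)²(0.025) + (6)²(0.125) = 7.475
var(T) = E[T²] − (E[T])² = 7.475 − (2.275)² = 2.299375
σ(T) = √2.299375 ≈ 1.52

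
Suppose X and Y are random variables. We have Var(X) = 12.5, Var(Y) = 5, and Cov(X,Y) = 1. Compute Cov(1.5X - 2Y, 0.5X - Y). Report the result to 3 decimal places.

16.875

Cov(1.5X - 2Y, 0.5X - Y) = (1.5)(0.5)Var(X) + (-2)(-1)Var(Y) + [(1.5)(-1) + (-2)(0.5)]Cov(X,Y)
= 0.75·12.5 + 2·5 + -2.5·1 = 16.875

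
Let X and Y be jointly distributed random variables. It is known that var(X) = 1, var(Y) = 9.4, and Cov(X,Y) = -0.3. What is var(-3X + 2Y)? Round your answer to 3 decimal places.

var(-3X + 2Y) = (-3)²·var(X) + (2)²·var(Y) + 2·(-3)·(2)·Cov(X,Y)
= 9·1 + 4·9.4 + -12·-0.3 = 50.2

50.200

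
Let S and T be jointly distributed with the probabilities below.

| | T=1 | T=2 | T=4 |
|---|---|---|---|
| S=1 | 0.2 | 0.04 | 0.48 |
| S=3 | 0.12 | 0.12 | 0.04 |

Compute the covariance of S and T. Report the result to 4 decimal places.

-0.4832

E[S] = 1.56,  E[T] = 2.72
E[ST] = 3.76
Cov(S,T) = E[ST] − E[S]E[T] = 3.76 − (1.56)(2.72) = -0.4832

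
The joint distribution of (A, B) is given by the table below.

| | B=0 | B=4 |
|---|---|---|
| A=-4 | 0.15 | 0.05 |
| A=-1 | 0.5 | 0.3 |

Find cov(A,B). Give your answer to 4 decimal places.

0.2400

E[A] = -1.6,  E[B] = 1.4
E[AB] = -2
cov(A,B) = E[AB] − E[A]E[B] = -2 − (-1.6)(1.4) = 0.24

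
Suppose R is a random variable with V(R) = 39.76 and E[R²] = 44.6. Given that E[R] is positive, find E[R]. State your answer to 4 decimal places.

2.2000

(E[R])² = E[R²] − V(R) = 44.6 − 39.76 = 4.84
E[R] = √4.84 = 2.2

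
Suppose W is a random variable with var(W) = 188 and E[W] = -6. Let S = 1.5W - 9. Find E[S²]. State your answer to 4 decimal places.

E[1.5W - 9] = 1.5·-6 − 9 = -18
var(1.5W - 9) = (1.5)²·188 = 423
E[S²] = var(S) + (E[S])² = 423 + (-18)² = 747

747.0000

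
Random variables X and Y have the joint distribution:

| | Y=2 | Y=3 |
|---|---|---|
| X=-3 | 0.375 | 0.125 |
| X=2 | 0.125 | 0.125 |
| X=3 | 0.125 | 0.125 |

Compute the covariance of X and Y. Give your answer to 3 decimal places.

E[X] = -0.25,  E[Y] = 2.375
E[XY] = -0.25
Cov(X,Y) = E[XY] − E[X]E[Y] = -0.25 − (-0.25)(2.375) = 0.34375

0.344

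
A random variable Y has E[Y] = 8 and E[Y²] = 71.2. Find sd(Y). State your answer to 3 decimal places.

Var(Y) = 71.2 − (8)² = 7.2
sd(Y) = √7.2 ≈ 2.683

2.683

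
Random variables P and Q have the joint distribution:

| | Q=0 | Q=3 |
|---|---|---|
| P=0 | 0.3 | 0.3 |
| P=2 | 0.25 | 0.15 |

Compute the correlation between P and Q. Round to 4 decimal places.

E[P] = 0.8,  E[Q] = 1.35
E[PQ] = 0.9
Cov(P,Q) = E[PQ] − E[P]E[Q] = 0.9 − (0.8)(1.35) = -0.18
Var(P) = 0.96,  Var(Q) = 2.2275
ρ = -0.18 / √(0.96·2.2275) ≈ -0.1231

-0.1231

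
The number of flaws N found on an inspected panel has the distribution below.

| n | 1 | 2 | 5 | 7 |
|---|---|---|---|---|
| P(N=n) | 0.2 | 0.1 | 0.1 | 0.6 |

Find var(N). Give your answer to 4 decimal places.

E[N] = (1)(0.2) + (2)(0.1) + (5)(0.1) + (7)(0.6) = 5.1
E[N²] = (1)²(0.2) + (2)²(0.1) + (5)²(0.1) + (7)²(0.6) = 32.5
var(N) = E[N²] − (E[N])² = 32.5 − (5.1)² = 6.49

6.4900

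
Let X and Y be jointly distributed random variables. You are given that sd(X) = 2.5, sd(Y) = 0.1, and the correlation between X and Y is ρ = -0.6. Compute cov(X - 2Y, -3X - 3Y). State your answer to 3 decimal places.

-19.140

Var(X) = (2.5)² = 6.25;  Var(Y) = (0.1)² = 0.01
cov(X,Y) = ρ·sd(X)·sd(Y) = -0.6·2.5·0.1 = -0.15
cov(X - 2Y, -3X - 3Y) = (1)(-3)Var(X) + (-2)(-3)Var(Y) + [(1)(-3) + (-2)(-3)]cov(X,Y)
= -3·6.25 + 6·0.01 + 3·-0.15 = -19.14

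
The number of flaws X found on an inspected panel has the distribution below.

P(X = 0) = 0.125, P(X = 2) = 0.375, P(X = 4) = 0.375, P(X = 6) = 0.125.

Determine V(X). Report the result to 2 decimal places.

E[X] = (0)(0.125) + (2)(0.375) + (4)(0.375) + (6)(0.125) = 3
E[X²] = (0)²(0.125) + (2)²(0.375) + (4)²(0.375) + (6)²(0.125) = 12
V(X) = E[X²] − (E[X])² = 12 − (3)² = 3

3.00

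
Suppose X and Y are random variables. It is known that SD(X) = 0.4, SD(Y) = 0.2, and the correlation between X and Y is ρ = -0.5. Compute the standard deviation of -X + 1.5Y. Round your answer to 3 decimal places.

0.608

Var(X) = (0.4)² = 0.16;  Var(Y) = (0.2)² = 0.04
Cov(X,Y) = ρ·SD(X)·SD(Y) = -0.5·0.4·0.2 = -0.04
Var(-X + 1.5Y) = (-1)²·Var(X) + (1.5)²·Var(Y) + 2·(-1)·(1.5)·Cov(X,Y)
= 1·0.16 + 2.25·0.04 + -3·-0.04 = 0.37
SD(-X + 1.5Y) = √0.37 ≈ 0.608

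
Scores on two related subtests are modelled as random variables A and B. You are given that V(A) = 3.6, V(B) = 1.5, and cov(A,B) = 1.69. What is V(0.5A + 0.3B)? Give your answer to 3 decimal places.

V(0.5A + 0.3B) = (0.5)²·V(A) + (0.3)²·V(B) + 2·(0.5)·(0.3)·cov(A,B)
= 0.25·3.6 + 0.09·1.5 + 0.3·1.69 = 1.542

1.542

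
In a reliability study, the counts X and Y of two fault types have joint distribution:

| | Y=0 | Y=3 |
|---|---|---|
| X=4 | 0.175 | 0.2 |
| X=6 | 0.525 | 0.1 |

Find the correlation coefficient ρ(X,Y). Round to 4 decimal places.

-0.3944

E[X] = 5.25,  E[Y] = 0.9
E[XY] = 4.2
Cov(X,Y) = E[XY] − E[X]E[Y] = 4.2 − (5.25)(0.9) = -0.525
Var(X) = 0.9375,  Var(Y) = 1.89
ρ = -0.525 / √(0.9375·1.89) ≈ -0.3944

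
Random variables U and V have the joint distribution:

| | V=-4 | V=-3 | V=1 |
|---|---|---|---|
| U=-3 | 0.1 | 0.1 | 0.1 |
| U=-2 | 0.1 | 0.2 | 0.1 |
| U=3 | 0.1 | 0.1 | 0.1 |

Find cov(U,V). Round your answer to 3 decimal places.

E[U] = -0.8,  E[V] = -2.1
E[UV] = 1.8
cov(U,V) = E[UV] − E[U]E[V] = 1.8 − (-0.8)(-2.1) = 0.12

0.120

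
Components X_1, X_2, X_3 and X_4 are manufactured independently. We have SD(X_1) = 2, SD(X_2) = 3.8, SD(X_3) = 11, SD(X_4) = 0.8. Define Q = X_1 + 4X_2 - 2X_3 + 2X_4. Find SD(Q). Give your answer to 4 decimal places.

V(X_1) = 4, V(X_2) = 14.44, V(X_3) = 121, V(X_4) = 0.64
By independence, V(Q) = (1)²V(X_1) + (4)²V(X_2) + (-2)²V(X_3) + (2)²V(X_4)
= (1)²·4 + (4)²·14.44 + (-2)²·121 + (2)²·0.64 = 721.6
SD(Q) = √721.6 ≈ 26.8626

26.8626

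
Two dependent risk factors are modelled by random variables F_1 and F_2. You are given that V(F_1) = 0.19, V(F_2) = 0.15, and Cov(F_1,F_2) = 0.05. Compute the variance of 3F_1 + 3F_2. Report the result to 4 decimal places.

3.9600

V(3F_1 + 3F_2) = (3)²·V(F_1) + (3)²·V(F_2) + 2·(3)·(3)·Cov(F_1,F_2)
= 9·0.19 + 9·0.15 + 18·0.05 = 3.96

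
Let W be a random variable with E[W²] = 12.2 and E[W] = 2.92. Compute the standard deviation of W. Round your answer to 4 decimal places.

1.9167

V(W) = 12.2 − (2.92)² = 3.6736
SD(W) = √3.6736 ≈ 1.9167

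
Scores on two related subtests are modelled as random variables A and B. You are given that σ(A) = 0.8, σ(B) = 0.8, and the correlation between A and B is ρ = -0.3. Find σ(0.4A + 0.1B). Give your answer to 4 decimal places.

V(A) = (0.8)² = 0.64;  V(B) = (0.8)² = 0.64
cov(A,B) = ρ·σ(A)·σ(B) = -0.3·0.8·0.8 = -0.192
V(0.4A + 0.1B) = (0.4)²·V(A) + (0.1)²·V(B) + 2·(0.4)·(0.1)·cov(A,B)
= 0.16·0.64 + 0.01·0.64 + 0.08·-0.192 = 0.09344
σ(0.4A + 0.1B) = √0.09344 ≈ 0.3057

0.3057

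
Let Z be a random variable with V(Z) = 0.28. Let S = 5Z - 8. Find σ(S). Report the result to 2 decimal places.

2.65

V(5Z - 8) = (5)²·0.28 = 7
σ(S) = √7 ≈ 2.65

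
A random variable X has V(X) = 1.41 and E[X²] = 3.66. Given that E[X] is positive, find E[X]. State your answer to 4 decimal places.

1.5000

(E[X])² = E[X²] − V(X) = 3.66 − 1.41 = 2.25
E[X] = √2.25 = 1.5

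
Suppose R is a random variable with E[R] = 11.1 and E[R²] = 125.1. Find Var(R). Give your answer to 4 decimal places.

1.8900

Var(R) = 125.1 − (11.1)² = 1.89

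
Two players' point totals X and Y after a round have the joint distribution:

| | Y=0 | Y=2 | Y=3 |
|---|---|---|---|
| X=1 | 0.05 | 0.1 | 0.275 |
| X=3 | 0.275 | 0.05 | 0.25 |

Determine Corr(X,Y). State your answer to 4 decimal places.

E[X] = 2.15,  E[Y] = 1.875
E[XY] = 3.575
Cov(X,Y) = E[XY] − E[X]E[Y] = 3.575 − (2.15)(1.875) = -0.45625
Var(X) = 0.9775,  Var(Y) = 1.809375
ρ = -0.45625 / √(0.9775·1.809375) ≈ -0.3431

-0.3431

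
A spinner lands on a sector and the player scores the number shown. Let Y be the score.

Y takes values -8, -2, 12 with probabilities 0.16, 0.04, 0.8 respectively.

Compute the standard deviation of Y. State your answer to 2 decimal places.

E[Y] = (-8)(0.16) + (-2)(0.04) + (12)(0.8) = 8.24
E[Y²] = (-8)²(0.16) + (-2)²(0.04) + (12)²(0.8) = 125.6
Var(Y) = E[Y²] − (E[Y])² = 125.6 − (8.24)² = 57.7024
σ(Y) = √57.7024 ≈ 7.60

7.60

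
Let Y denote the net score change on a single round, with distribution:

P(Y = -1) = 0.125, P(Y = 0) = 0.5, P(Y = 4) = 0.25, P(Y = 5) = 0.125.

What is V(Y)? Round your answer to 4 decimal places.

E[Y] = (-1)(0.125) + (0)(0.5) + (4)(0.25) + (5)(0.125) = 1.5
E[Y²] = (-1)²(0.125) + (0)²(0.5) + (4)²(0.25) + (5)²(0.125) = 7.25
V(Y) = E[Y²] − (E[Y])² = 7.25 − (1.5)² = 5

5.0000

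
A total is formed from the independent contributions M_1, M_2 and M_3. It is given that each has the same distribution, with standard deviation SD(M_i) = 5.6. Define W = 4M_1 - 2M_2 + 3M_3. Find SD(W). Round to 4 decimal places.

V(M_i) = (5.6)² = 31.36
By independence, V(W) = (4)²V(M_1) + (-2)²V(M_2) + (3)²V(M_3)
= (4)²·31.36 + (-2)²·31.36 + (3)²·31.36 = 909.44
SD(W) = √909.44 ≈ 30.1569

30.1569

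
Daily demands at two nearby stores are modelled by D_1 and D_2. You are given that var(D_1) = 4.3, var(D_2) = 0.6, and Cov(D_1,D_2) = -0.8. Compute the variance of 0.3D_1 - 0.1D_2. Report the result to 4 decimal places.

0.4410

var(0.3D_1 - 0.1D_2) = (0.3)²·var(D_1) + (-0.1)²·var(D_2) + 2·(0.3)·(-0.1)·Cov(D_1,D_2)
= 0.09·4.3 + 0.01·0.6 + -0.06·-0.8 = 0.441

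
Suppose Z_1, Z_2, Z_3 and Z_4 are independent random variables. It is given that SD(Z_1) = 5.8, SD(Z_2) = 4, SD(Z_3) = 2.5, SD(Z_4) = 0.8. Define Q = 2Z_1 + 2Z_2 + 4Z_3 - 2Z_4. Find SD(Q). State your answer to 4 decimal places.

17.3528

var(Z_1) = 33.64, var(Z_2) = 16, var(Z_3) = 6.25, var(Z_4) = 0.64
By independence, var(Q) = (2)²var(Z_1) + (2)²var(Z_2) + (4)²var(Z_3) + (-2)²var(Z_4)
= (2)²·33.64 + (2)²·16 + (4)²·6.25 + (-2)²·0.64 = 301.12
SD(Q) = √301.12 ≈ 17.3528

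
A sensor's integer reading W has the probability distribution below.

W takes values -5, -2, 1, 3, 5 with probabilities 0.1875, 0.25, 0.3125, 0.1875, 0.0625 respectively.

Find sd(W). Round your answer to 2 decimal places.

E[W] = (-5)(0.1875) + (-2)(0.25) + (1)(0.3125) + (3)(0.1875) + (5)(0.0625) = -0.25
E[W²] = (-5)²(0.1875) + (-2)²(0.25) + (1)²(0.3125) + (3)²(0.1875) + (5)²(0.0625) = 9.25
Var(W) = E[W²] − (E[W])² = 9.25 − (-0.25)² = 9.1875
sd(W) = √9.1875 ≈ 3.03

3.03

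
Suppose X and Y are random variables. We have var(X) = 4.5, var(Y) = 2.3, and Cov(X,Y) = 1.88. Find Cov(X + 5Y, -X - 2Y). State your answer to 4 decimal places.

-40.6600

Cov(X + 5Y, -X - 2Y) = (1)(-1)var(X) + (5)(-2)var(Y) + [(1)(-2) + (5)(-1)]Cov(X,Y)
= -1·4.5 + -10·2.3 + -7·1.88 = -40.66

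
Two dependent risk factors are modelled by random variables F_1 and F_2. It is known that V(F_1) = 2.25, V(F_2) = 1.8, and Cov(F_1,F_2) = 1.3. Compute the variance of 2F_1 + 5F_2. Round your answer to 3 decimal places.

80.000

V(2F_1 + 5F_2) = (2)²·V(F_1) + (5)²·V(F_2) + 2·(2)·(5)·Cov(F_1,F_2)
= 4·2.25 + 25·1.8 + 20·1.3 = 80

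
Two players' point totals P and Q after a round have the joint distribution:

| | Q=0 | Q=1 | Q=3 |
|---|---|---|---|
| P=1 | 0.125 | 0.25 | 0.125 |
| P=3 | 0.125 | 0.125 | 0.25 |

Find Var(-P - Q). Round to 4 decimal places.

E[P] = 2,  E[Q] = 1.5,  E[PQ] = 3.25
Var(P) = 5 − (2)² = 1;  Var(Q) = 3.75 − (1.5)² = 1.5
Cov(P,Q) = 3.25 − (2)(1.5) = 0.25
Var(-P - Q) = (-1)²·1 + (-1)²·1.5 + 2·(-1)·(-1)·0.25 = 3

3.0000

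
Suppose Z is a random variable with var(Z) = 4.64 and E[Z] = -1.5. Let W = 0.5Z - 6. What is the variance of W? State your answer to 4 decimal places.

1.1600

var(0.5Z - 6) = (0.5)²·var(Z) = 0.25·4.64 = 1.16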